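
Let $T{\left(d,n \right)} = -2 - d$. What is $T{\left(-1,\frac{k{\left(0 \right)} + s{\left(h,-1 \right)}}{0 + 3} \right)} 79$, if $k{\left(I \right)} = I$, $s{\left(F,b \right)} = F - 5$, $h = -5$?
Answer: $-79$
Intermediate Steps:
$s{\left(F,b \right)} = -5 + F$
$T{\left(-1,\frac{k{\left(0 \right)} + s{\left(h,-1 \right)}}{0 + 3} \right)} 79 = \left(-2 - -1\right) 79 = \left(-2 + 1\right) 79 = \left(-1\right) 79 = -79$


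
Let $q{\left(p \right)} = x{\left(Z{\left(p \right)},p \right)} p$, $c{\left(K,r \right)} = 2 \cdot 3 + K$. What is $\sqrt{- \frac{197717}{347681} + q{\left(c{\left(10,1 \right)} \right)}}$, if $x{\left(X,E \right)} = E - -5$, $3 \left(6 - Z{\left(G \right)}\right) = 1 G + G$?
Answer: $\frac{\sqrt{40547635683419}}{347681} \approx 18.315$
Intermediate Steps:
$c{\left(K,r \right)} = 6 + K$
$Z{\left(G \right)} = 6 - \frac{2 G}{3}$ ($Z{\left(G \right)} = 6 - \frac{1 G + G}{3} = 6 - \frac{G + G}{3} = 6 - \frac{2 G}{3}$)
$x{\left(X,E \right)} = 5 + E$ ($x{\left(X,E \right)} = E + 5 = 5 + E$)
$q{\left(p \right)} = p \left(5 + p\right)$ ($q{\left(p \right)} = \left(5 + p\right) p = p \left(5 + p\right)$)
$\sqrt{- \frac{197717}{347681} + q{\left(c{\left(10,1 \right)} \right)}} = \sqrt{- \frac{197717}{347681} + \left(6 + 10\right) \left(5 + \left(6 + 10\right)\right)} = \sqrt{\left(-197717\right) \frac{1}{347681} + 16 \left(5 + 16\right)} = \sqrt{- \frac{197717}{347681} + 16 \cdot 21} = \sqrt{- \frac{197717}{347681} + 336} = \sqrt{\frac{116623099}{347681}} = \frac{\sqrt{40547635683419}}{347681}$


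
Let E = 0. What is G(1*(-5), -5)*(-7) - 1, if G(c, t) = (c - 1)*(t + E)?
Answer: -211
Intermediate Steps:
G(c, t) = t*(-1 + c) (G(c, t) = (c - 1)*(t + 0) = (-1 + c)*t = t*(-1 + c))
G(1*(-5), -5)*(-7) - 1 = -5*(-1 + 1*(-5))*(-7) - 1 = -5*(-1 - 5)*(-7) - 1 = -5*(-6)*(-7) - 1 = 30*(-7) - 1 = -210 - 1 = -211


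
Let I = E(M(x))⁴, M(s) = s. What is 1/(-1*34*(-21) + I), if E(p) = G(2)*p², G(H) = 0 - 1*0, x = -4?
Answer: 1/714 ≈ 0.0014006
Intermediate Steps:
G(H) = 0 (G(H) = 0 + 0 = 0)
E(p) = 0 (E(p) = 0*p² = 0)
I = 0 (I = 0⁴ = 0)
1/(-1*34*(-21) + I) = 1/(-1*34*(-21) + 0) = 1/(-34*(-21) + 0) = 1/(714 + 0) = 1/714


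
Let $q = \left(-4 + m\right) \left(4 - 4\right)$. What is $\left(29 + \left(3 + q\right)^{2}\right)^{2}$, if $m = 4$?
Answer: $1444$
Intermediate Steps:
$q = 0$ ($q = \left(-4 + 4\right) \left(4 - 4\right) = 0 \cdot 0 = 0$)
$\left(29 + \left(3 + q\right)^{2}\right)^{2} = \left(29 + \left(3 + 0\right)^{2}\right)^{2} = \left(29 + 3^{2}\right)^{2} = \left(29 + 9\right)^{2} = 38^{2} = 1444$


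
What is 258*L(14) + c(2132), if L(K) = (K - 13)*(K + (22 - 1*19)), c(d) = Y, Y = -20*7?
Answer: 4246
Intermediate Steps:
Y = -140
c(d) = -140
L(K) = (-13 + K)*(3 + K) (L(K) = (-13 + K)*(K + (22 - 19)) = (-13 + K)*(K + 3) = (-13 + K)*(3 + K))
258*L(14) + c(2132) = 258*(-39 + 14**2 - 10*14) - 140 = 258*(-39 + 196 - 140) - 140 = 258*17 - 140 = 4386 - 140 = 4246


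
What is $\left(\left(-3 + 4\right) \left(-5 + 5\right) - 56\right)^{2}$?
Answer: $3136$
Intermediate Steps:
$\left(\left(-3 + 4\right) \left(-5 + 5\right) - 56\right)^{2} = \left(1 \cdot 0 - 56\right)^{2} = \left(0 - 56\right)^{2} = \left(-56\right)^{2} = 3136$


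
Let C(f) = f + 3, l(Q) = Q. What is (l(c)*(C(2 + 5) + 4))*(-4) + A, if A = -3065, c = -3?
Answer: -2897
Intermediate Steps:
C(f) = 3 + f
(l(c)*(C(2 + 5) + 4))*(-4) + A = -3*((3 + (2 + 5)) + 4)*(-4) - 3065 = -3*((3 + 7) + 4)*(-4) - 3065 = -3*(10 + 4)*(-4) - 3065 = -3*14*(-4) - 3065 = -42*(-4) - 3065 = 168 - 3065 = -2897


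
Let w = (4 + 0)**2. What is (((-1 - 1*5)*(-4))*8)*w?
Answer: 3072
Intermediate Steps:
w = 16 (w = 4**2 = 16)
(((-1 - 1*5)*(-4))*8)*w = (((-1 - 1*5)*(-4))*8)*16 = (((-1 - 5)*(-4))*8)*16 = (-6*(-4)*8)*16 = (24*8)*16 = 192*16 = 3072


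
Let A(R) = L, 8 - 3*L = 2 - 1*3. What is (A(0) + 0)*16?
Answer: 48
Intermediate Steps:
L = 3 (L = 8/3 - (2 - 1*3)/3 = 8/3 - (2 - 3)/3 = 8/3 - 1/3*(-1) = 8/3 + 1/3 = 3)
A(R) = 3
(A(0) + 0)*16 = (3 + 0)*16 = 3*16 = 48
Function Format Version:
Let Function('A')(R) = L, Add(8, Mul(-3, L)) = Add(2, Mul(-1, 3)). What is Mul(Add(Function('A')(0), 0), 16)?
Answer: 48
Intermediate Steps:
L = 3 (L = Add(Rational(8, 3), Mul(Rational(-1, 3), Add(2, Mul(-1, 3)))) = Add(Rational(8, 3), Mul(Rational(-1, 3), Add(2, -3))) = Add(Rational(8, 3), Mul(Rational(-1, 3), -1)) = Add(Rational(8, 3), Rational(1, 3)) = 3)
Function('A')(R) = 3
Mul(Add(Function('A')(0), 0), 16) = Mul(Add(3, 0), 16) = Mul(3, 16) = 48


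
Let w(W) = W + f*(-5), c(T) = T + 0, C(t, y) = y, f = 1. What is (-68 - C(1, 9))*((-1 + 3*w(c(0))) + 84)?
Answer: -5236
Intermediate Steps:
c(T) = T
w(W) = -5 + W (w(W) = W + 1*(-5) = W - 5 = -5 + W)
(-68 - C(1, 9))*((-1 + 3*w(c(0))) + 84) = (-68 - 1*9)*((-1 + 3*(-5 + 0)) + 84) = (-68 - 9)*((-1 + 3*(-5)) + 84) = -77*((-1 - 15) + 84) = -77*(-16 + 84) = -77*68 = -5236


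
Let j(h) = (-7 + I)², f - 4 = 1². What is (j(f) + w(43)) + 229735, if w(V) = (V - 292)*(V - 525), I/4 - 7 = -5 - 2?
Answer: 349802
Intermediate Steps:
I = 0 (I = 28 + 4*(-5 - 2) = 28 + 4*(-7) = 28 - 28 = 0)
f = 5 (f = 4 + 1² = 4 + 1 = 5)
j(h) = 49 (j(h) = (-7 + 0)² = (-7)² = 49)
w(V) = (-525 + V)*(-292 + V) (w(V) = (-292 + V)*(-525 + V) = (-525 + V)*(-292 + V))
(j(f) + w(43)) + 229735 = (49 + (153300 + 43² - 817*43)) + 229735 = (49 + (153300 + 1849 - 35131)) + 229735 = (49 + 120018) + 229735 = 120067 + 229735 = 349802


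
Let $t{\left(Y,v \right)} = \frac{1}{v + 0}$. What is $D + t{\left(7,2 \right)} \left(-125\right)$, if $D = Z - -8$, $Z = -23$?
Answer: $- \frac{155}{2} \approx -77.5$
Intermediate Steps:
$t{\left(Y,v \right)} = \frac{1}{v}$
$D = -15$ ($D = -23 - -8 = -23 + 8 = -15$)
$D + t{\left(7,2 \right)} \left(-125\right) = -15 + \frac{1}{2} \left(-125\right) = -15 - \frac{125}{2} = - \frac{155}{2}$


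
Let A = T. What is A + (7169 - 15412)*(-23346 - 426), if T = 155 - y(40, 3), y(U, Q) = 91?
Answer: 195952660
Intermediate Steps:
T = 64 (T = 155 - 1*91 = 155 - 91 = 64)
A = 64
A + (7169 - 15412)*(-23346 - 426) = 64 + (7169 - 15412)*(-23346 - 426) = 64 - 8243*(-23772) = 64 + 195952596 = 195952660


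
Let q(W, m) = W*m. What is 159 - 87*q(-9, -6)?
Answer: -4539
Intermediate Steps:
159 - 87*q(-9, -6) = 159 - (-783)*(-6) = 159 - 87*54 = 159 - 4698 = -4539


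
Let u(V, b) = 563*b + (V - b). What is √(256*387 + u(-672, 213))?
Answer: 3*√24234 ≈ 467.02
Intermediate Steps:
u(V, b) = V + 562*b
√(256*387 + u(-672, 213)) = √(256*387 + (-672 + 562*213)) = √(99072 + (-672 + 119706)) = √(99072 + 119034) = √218106 = 3*√24234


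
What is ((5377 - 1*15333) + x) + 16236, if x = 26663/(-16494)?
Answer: 103555657/16494 ≈ 6278.4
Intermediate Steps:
x = -26663/16494 (x = 26663*(-1/16494) = -26663/16494 ≈ -1.6165)
((5377 - 1*15333) + x) + 16236 = ((5377 - 1*15333) - 26663/16494) + 16236 = ((5377 - 15333) - 26663/16494) + 16236 = (-9956 - 26663/16494) + 16236 = -164240927/16494 + 16236 = 103555657/16494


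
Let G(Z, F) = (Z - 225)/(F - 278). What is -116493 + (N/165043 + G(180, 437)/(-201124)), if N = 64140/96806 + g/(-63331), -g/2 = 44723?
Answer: -628239634390244225458153543/5392938927365876807228 ≈ -1.1649e+5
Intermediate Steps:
g = -89446 (g = -2*44723 = -89446)
G(Z, F) = (-225 + Z)/(-278 + F)
N = 6360479908/3065410393 (N = 64140/96806 - 89446/(-63331) = 64140*(1/96806) - 89446*(-1/63331) = 32070/48403 + 89446/63331 = 6360479908/3065410393 ≈ 2.0749)
-116493 + (N/165043 + G(180, 437)/(-201124)) = -116493 + ((6360479908/3065410393)/165043 + ((-225 + 180)/(-278 + 437))/(-201124)) = -116493 + ((6360479908/3065410393)*(1/165043) + (-45/159)*(-1/201124)) = -116493 + (6360479908/505924527491899 + ((1/159)*(-45))*(-1/201124)) = -116493 + (6360479908/505924527491899 - 15/53*(-1/201124)) = -116493 + (6360479908/505924527491899 + 15/10659572) = -116493 + 75388861446257861/5392938927365876807228 = -628239634390244225458153543/5392938927365876807228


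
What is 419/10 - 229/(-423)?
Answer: 179527/4230 ≈ 42.441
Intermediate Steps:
419/10 - 229/(-423) = 419*(⅒) - 229*(-1/423) = 419/10 + 229/423 = 179527/4230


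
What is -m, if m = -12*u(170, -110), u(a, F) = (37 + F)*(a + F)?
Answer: -52560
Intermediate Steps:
u(a, F) = (37 + F)*(F + a)
m = 52560 (m = -12*((-110)**2 + 37*(-110) + 37*170 - 110*170) = -12*(12100 - 4070 + 6290 - 18700) = -12*(-4380) = 52560)
-m = -1*52560 = -52560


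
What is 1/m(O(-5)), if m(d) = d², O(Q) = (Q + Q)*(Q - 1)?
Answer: 1/3600 ≈ 0.00027778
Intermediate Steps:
O(Q) = 2*Q*(-1 + Q) (O(Q) = (2*Q)*(-1 + Q) = 2*Q*(-1 + Q))
1/m(O(-5)) = 1/((2*(-5)*(-1 - 5))²) = 1/((2*(-5)*(-6))²) = 1/(60²) = 1/3600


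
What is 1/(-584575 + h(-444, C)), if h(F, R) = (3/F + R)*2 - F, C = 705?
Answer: -74/43121355 ≈ -1.7161e-6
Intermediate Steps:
h(F, R) = -F + 2*R + 6/F (h(F, R) = (R + 3/F)*2 - F = (2*R + 6/F) - F = -F + 2*R + 6/F)
1/(-584575 + h(-444, C)) = 1/(-584575 + (-1*(-444) + 2*705 + 6/(-444))) = 1/(-584575 + (444 + 1410 + 6*(-1/444))) = 1/(-584575 + (444 + 1410 - 1/74)) = 1/(-584575 + 137195/74) = 1/(-43121355/74) = -74/43121355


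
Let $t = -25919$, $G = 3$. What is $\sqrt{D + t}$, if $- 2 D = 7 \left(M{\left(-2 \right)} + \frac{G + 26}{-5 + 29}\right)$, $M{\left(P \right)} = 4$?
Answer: $\frac{i \sqrt{3734961}}{12} \approx 161.05 i$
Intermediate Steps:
$D = - \frac{875}{48}$ ($D = - \frac{7 \left(4 + \frac{3 + 26}{-5 + 29}\right)}{2} = - \frac{7 \left(4 + \frac{29}{24}\right)}{2} = - \frac{7 \cdot \frac{125}{24}}{2} = \left(- \frac{1}{2}\right) \frac{875}{24} = - \frac{875}{48} \approx -18.229$)
$\sqrt{D + t} = \sqrt{- \frac{875}{48} - 25919} = \sqrt{- \frac{1244987}{48}} = \frac{i \sqrt{3734961}}{12}$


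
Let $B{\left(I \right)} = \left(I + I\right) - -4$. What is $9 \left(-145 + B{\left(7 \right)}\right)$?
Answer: $-1143$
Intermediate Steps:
$B{\left(I \right)} = 4 + 2 I$ ($B{\left(I \right)} = 2 I + 4 = 4 + 2 I$)
$9 \left(-145 + B{\left(7 \right)}\right) = 9 \left(-145 + \left(4 + 2 \cdot 7\right)\right) = 9 \left(-145 + \left(4 + 14\right)\right) = 9 \left(-145 + 18\right) = 9 \left(-127\right) = -1143$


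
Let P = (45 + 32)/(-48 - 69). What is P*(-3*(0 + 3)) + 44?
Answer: 649/13 ≈ 49.923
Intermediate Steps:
P = -77/117 (P = 77/(-117) = 77*(-1/117) = -77/117 ≈ -0.65812)
P*(-3*(0 + 3)) + 44 = -(-77)*(0 + 3)/39 + 44 = -(-77)*3/39 + 44 = -77/117*(-9) + 44 = 77/13 + 44 = 649/13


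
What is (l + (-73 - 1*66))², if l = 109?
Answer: 900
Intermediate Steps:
(l + (-73 - 1*66))² = (109 + (-73 - 1*66))² = (109 + (-73 - 66))² = (109 - 139)² = (-30)² = 900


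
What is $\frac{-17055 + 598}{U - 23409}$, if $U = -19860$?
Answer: $\frac{16457}{43269} \approx 0.38034$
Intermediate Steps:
$\frac{-17055 + 598}{U - 23409} = \frac{-17055 + 598}{-19860 - 23409} = - \frac{16457}{-43269} = \left(-16457\right) \left(- \frac{1}{43269}\right) = \frac{16457}{43269}$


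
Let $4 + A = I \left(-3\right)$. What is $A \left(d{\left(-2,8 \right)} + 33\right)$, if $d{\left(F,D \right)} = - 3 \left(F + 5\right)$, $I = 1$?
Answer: $-168$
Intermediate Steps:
$A = -7$ ($A = -4 + 1 \left(-3\right) = -4 - 3 = -7$)
$d{\left(F,D \right)} = -15 - 3 F$ ($d{\left(F,D \right)} = - 3 \left(5 + F\right) = -15 - 3 F$)
$A \left(d{\left(-2,8 \right)} + 33\right) = - 7 \left(\left(-15 - -6\right) + 33\right) = - 7 \left(\left(-15 + 6\right) + 33\right) = - 7 \left(-9 + 33\right) = \left(-7\right) 24 = -168$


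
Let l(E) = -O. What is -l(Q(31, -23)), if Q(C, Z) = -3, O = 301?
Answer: 301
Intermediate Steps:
l(E) = -301 (l(E) = -1*301 = -301)
-l(Q(31, -23)) = -1*(-301) = 301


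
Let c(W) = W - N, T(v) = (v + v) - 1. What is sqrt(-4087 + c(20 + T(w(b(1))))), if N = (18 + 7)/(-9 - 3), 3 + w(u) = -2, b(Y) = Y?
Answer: I*sqrt(146733)/6 ≈ 63.843*I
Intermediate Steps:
w(u) = -5 (w(u) = -3 - 2 = -5)
N = -25/12 (N = 25/(-12) = 25*(-1/12) = -25/12 ≈ -2.0833)
T(v) = -1 + 2*v (T(v) = 2*v - 1 = -1 + 2*v)
c(W) = 25/12 + W (c(W) = W - 1*(-25/12) = W + 25/12 = 25/12 + W)
sqrt(-4087 + c(20 + T(w(b(1))))) = sqrt(-4087 + (25/12 + (20 + (-1 + 2*(-5))))) = sqrt(-4087 + (25/12 + (20 + (-1 - 10)))) = sqrt(-4087 + (25/12 + (20 - 11))) = sqrt(-4087 + (25/12 + 9)) = sqrt(-4087 + 133/12) = sqrt(-48911/12) = I*sqrt(146733)/6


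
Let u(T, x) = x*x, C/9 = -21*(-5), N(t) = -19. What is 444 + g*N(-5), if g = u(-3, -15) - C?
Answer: 14124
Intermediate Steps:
C = 945 (C = 9*(-21*(-5)) = 9*105 = 945)
u(T, x) = x**2
g = -720 (g = (-15)**2 - 1*945 = 225 - 945 = -720)
444 + g*N(-5) = 444 - 720*(-19) = 444 + 13680 = 14124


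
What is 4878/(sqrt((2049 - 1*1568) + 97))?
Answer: 2439*sqrt(2)/17 ≈ 202.90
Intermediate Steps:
4878/(sqrt((2049 - 1*1568) + 97)) = 4878/(sqrt((2049 - 1568) + 97)) = 4878/(sqrt(481 + 97)) = 4878/(sqrt(578)) = 4878/((17*sqrt(2))) = 4878*(sqrt(2)/34) = 2439*sqrt(2)/17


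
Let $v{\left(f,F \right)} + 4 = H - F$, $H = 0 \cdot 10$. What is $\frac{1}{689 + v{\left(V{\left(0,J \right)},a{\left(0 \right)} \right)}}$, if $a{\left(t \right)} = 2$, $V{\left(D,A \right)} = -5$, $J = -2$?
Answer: $\frac{1}{683} \approx 0.0014641$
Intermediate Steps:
$H = 0$
$v{\left(f,F \right)} = -4 - F$ ($v{\left(f,F \right)} = -4 + \left(0 - F\right) = -4 - F$)
$\frac{1}{689 + v{\left(V{\left(0,J \right)},a{\left(0 \right)} \right)}} = \frac{1}{689 - 6} = \frac{1}{683}$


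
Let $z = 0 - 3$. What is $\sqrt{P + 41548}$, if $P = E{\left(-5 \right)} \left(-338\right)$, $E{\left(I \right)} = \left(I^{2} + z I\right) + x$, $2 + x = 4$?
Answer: $2 \sqrt{6838} \approx 165.38$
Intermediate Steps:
$x = 2$ ($x = -2 + 4 = 2$)
$z = -3$
$E{\left(I \right)} = 2 + I^{2} - 3 I$ ($E{\left(I \right)} = \left(I^{2} - 3 I\right) + 2 = 2 + I^{2} - 3 I$)
$P = -14196$ ($P = \left(2 + \left(-5\right)^{2} - -15\right) \left(-338\right) = \left(2 + 25 + 15\right) \left(-338\right) = 42 \left(-338\right) = -14196$)
$\sqrt{P + 41548} = \sqrt{-14196 + 41548} = \sqrt{27352} = 2 \sqrt{6838}$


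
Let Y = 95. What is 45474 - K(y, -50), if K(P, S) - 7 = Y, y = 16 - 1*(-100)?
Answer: 45372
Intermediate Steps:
y = 116 (y = 16 + 100 = 116)
K(P, S) = 102 (K(P, S) = 7 + 95 = 102)
45474 - K(y, -50) = 45474 - 1*102 = 45474 - 102 = 45372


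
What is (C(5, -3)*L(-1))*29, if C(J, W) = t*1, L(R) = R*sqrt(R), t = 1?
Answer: -29*I ≈ -29.0*I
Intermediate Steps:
L(R) = R**(3/2)
C(J, W) = 1 (C(J, W) = 1*1 = 1)
(C(5, -3)*L(-1))*29 = (1*(-1)**(3/2))*29 = (1*(-I))*29 = -I*29 = -29*I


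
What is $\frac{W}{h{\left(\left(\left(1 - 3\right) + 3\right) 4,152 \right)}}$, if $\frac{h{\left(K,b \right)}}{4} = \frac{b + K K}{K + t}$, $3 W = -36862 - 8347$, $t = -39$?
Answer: $\frac{226045}{288} \approx 784.88$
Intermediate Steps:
$W = - \frac{45209}{3}$ ($W = \frac{-36862 - 8347}{3} = \frac{1}{3} \left(-45209\right) = - \frac{45209}{3} \approx -15070.0$)
$h{\left(K,b \right)} = \frac{4 \left(b + K^{2}\right)}{-39 + K}$ ($h{\left(K,b \right)} = 4 \frac{b + K K}{K - 39} = 4 \frac{b + K^{2}}{-39 + K} = \frac{4 \left(b + K^{2}\right)}{-39 + K}$)
$\frac{W}{h{\left(\left(\left(1 - 3\right) + 3\right) 4,152 \right)}} = - \frac{45209}{3 \frac{4 \left(152 + \left(\left(\left(1 - 3\right) + 3\right) 4\right)^{2}\right)}{-39 + \left(\left(1 - 3\right) + 3\right) 4}} = - \frac{45209}{3 \frac{4 \left(152 + \left(\left(-2 + 3\right) 4\right)^{2}\right)}{-39 + \left(-2 + 3\right) 4}} = - \frac{45209}{3 \frac{4 \left(152 + \left(1 \cdot 4\right)^{2}\right)}{-39 + 1 \cdot 4}} = - \frac{45209}{3 \frac{4 \left(152 + 4^{2}\right)}{-39 + 4}} = - \frac{45209}{3 \frac{4 \left(152 + 16\right)}{-35}} = - \frac{45209}{3 \cdot 4 \left(- \frac{1}{35}\right) 168} = - \frac{45209}{3 \left(- \frac{96}{5}\right)} = \left(- \frac{45209}{3}\right) \left(- \frac{5}{96}\right) = \frac{226045}{288}$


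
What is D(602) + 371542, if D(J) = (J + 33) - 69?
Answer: 372108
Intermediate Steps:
D(J) = -36 + J (D(J) = (33 + J) - 69 = -36 + J)
D(602) + 371542 = (-36 + 602) + 371542 = 566 + 371542 = 372108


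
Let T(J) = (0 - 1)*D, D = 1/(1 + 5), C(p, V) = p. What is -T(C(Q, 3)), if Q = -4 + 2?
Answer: 1/6 ≈ 0.16667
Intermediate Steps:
Q = -2
D = 1/6 ≈ 0.16667
T(J) = -1/6 (T(J) = (0 - 1)*(1/6) = -1*1/6 = -1/6)
-T(C(Q, 3)) = -1*(-1/6) = 1/6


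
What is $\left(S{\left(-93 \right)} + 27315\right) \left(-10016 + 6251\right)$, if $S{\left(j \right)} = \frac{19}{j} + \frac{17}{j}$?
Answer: $- \frac{3188025045}{31} \approx -1.0284 \cdot 10^{8}$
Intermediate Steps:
$S{\left(j \right)} = \frac{36}{j}$
$\left(S{\left(-93 \right)} + 27315\right) \left(-10016 + 6251\right) = \left(\frac{36}{-93} + 27315\right) \left(-10016 + 6251\right) = \left(36 \left(- \frac{1}{93}\right) + 27315\right) \left(-3765\right) = \left(- \frac{12}{31} + 27315\right) \left(-3765\right) = \frac{846753}{31} \left(-3765\right) = - \frac{3188025045}{31}$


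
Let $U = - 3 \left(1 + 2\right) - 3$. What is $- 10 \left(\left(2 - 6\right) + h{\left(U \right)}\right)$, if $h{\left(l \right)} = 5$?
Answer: $-10$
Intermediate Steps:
$U = -12$ ($U = \left(-3\right) 3 - 3 = -9 - 3 = -12$)
$- 10 \left(\left(2 - 6\right) + h{\left(U \right)}\right) = - 10 \left(\left(2 - 6\right) + 5\right) = - 10 \left(-4 + 5\right) = \left(-10\right) 1 = -10$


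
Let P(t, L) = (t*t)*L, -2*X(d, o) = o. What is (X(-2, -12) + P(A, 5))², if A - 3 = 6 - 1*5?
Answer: 7396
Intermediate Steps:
A = 4 (A = 3 + (6 - 1*5) = 3 + (6 - 5) = 3 + 1 = 4)
X(d, o) = -o/2
P(t, L) = L*t² (P(t, L) = t²*L = L*t²)
(X(-2, -12) + P(A, 5))² = (-½*(-12) + 5*4²)² = (6 + 5*16)² = (6 + 80)² = 86² = 7396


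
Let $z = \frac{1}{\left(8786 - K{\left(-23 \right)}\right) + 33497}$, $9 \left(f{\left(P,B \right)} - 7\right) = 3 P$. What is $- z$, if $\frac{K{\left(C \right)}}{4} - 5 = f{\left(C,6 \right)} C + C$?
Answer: $- \frac{3}{126881} \approx -2.3644 \cdot 10^{-5}$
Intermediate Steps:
$f{\left(P,B \right)} = 7 + \frac{P}{3}$ ($f{\left(P,B \right)} = 7 + \frac{3 P}{9} = 7 + \frac{P}{3}$)
$K{\left(C \right)} = 20 + 4 C + 4 C \left(7 + \frac{C}{3}\right)$ ($K{\left(C \right)} = 20 + 4 \left(\left(7 + \frac{C}{3}\right) C + C\right) = 20 + 4 \left(C \left(7 + \frac{C}{3}\right) + C\right) = 20 + 4 \left(C + C \left(7 + \frac{C}{3}\right)\right) = 20 + \left(4 C + 4 C \left(7 + \frac{C}{3}\right)\right) = 20 + 4 C + 4 C \left(7 + \frac{C}{3}\right)$)
$z = \frac{3}{126881}$ ($z = \frac{1}{\left(8786 - \left(20 + 32 \left(-23\right) + \frac{4 \left(-23\right)^{2}}{3}\right)\right) + 33497} = \frac{1}{\left(8786 - \left(20 - 736 + \frac{4}{3} \cdot 529\right)\right) + 33497} = \frac{1}{\left(8786 - \left(20 - 736 + \frac{2116}{3}\right)\right) + 33497} = \frac{1}{\left(8786 - - \frac{32}{3}\right) + 33497} = \frac{1}{\left(8786 + \frac{32}{3}\right) + 33497} = \frac{1}{\frac{26390}{3} + 33497} = \frac{1}{\frac{126881}{3}} = \frac{3}{126881} \approx 2.3644 \cdot 10^{-5}$)
$- z = \left(-1\right) \frac{3}{126881} = - \frac{3}{126881}$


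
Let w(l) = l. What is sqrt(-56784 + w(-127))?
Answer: I*sqrt(56911) ≈ 238.56*I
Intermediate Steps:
sqrt(-56784 + w(-127)) = sqrt(-56784 - 127) = sqrt(-56911) = I*sqrt(56911)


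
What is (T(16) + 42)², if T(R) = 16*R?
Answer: 88804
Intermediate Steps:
(T(16) + 42)² = (16*16 + 42)² = (256 + 42)² = 298² = 88804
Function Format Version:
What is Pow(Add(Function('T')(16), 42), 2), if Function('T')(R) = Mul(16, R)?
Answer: 88804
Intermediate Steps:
Pow(Add(Function('T')(16), 42), 2) = Pow(Add(Mul(16, 16), 42), 2) = Pow(Add(256, 42), 2) = Pow(298, 2) = 88804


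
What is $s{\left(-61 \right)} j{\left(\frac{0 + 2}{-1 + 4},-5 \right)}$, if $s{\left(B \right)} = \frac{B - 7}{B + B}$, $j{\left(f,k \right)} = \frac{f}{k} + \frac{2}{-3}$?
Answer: $- \frac{136}{305} \approx -0.4459$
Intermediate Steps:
$j{\left(f,k \right)} = - \frac{2}{3} + \frac{f}{k}$ ($j{\left(f,k \right)} = \frac{f}{k} + 2 \left(- \frac{1}{3}\right) = \frac{f}{k} - \frac{2}{3} = - \frac{2}{3} + \frac{f}{k}$)
$s{\left(B \right)} = \frac{-7 + B}{2 B}$
$s{\left(-61 \right)} j{\left(\frac{0 + 2}{-1 + 4},-5 \right)} = \frac{-7 - 61}{2 \left(-61\right)} \left(- \frac{2}{3} + \frac{\left(0 + 2\right) \frac{1}{-1 + 4}}{-5}\right) = \frac{1}{2} \left(- \frac{1}{61}\right) \left(-68\right) \left(- \frac{2}{3} + \frac{2}{3} \left(- \frac{1}{5}\right)\right) = \frac{34 \left(- \frac{2}{3} + 2 \cdot \frac{1}{3} \left(- \frac{1}{5}\right)\right)}{61} = \frac{34 \left(- \frac{2}{3} + \frac{2}{3} \left(- \frac{1}{5}\right)\right)}{61} = \frac{34 \left(- \frac{2}{3} - \frac{2}{15}\right)}{61} = \frac{34}{61} \left(- \frac{4}{5}\right) = - \frac{136}{305}$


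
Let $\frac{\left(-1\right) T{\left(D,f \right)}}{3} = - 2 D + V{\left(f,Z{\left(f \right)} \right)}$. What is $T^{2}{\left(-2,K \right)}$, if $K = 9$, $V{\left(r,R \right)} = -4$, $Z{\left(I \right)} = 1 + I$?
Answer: $0$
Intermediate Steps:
$T{\left(D,f \right)} = 12 + 6 D$ ($T{\left(D,f \right)} = - 3 \left(- 2 D - 4\right) = - 3 \left(-4 - 2 D\right) = 12 + 6 D$)
$T^{2}{\left(-2,K \right)} = \left(12 + 6 \left(-2\right)\right)^{2} = \left(12 - 12\right)^{2} = 0^{2} = 0$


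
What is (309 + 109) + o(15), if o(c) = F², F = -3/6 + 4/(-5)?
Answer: 41969/100 ≈ 419.69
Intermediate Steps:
F = -13/10 (F = -3*⅙ + 4*(-⅕) = -½ - ⅘ = -13/10 ≈ -1.3000)
o(c) = 169/100 (o(c) = (-13/10)² = 169/100)
(309 + 109) + o(15) = (309 + 109) + 169/100 = 418 + 169/100 = 41969/100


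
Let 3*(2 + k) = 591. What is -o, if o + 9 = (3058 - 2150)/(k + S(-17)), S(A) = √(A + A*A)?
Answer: 162717/37753 + 3632*√17/37753 ≈ 4.7067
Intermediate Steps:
k = 195 (k = -2 + (⅓)*591 = -2 + 197 = 195)
S(A) = √(A + A²)
o = -9 + 908/(195 + 4*√17) (o = -9 + (3058 - 2150)/(195 + √(-17*(1 - 17))) = -9 + 908/(195 + √(-17*(-16))) = -9 + 908/(195 + √272) = -9 + 908/(195 + 4*√17) ≈ -4.7067)
-o = -(-162717/37753 - 3632*√17/37753) = 162717/37753 + 3632*√17/37753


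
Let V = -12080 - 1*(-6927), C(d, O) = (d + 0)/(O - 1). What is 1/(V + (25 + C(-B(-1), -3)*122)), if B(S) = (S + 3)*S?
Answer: -1/5189 ≈ -0.00019272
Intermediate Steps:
B(S) = S*(3 + S) (B(S) = (3 + S)*S = S*(3 + S))
C(d, O) = d/(-1 + O)
V = -5153 (V = -12080 + 6927 = -5153)
1/(V + (25 + C(-B(-1), -3)*122)) = 1/(-5153 + (25 + ((-(-1)*(3 - 1))/(-1 - 3))*122)) = 1/(-5153 + (25 + (-(-1)*2/(-4))*122)) = 1/(-5153 + (25 + (-1*(-2)*(-¼))*122)) = 1/(-5153 + (25 + (2*(-¼))*122)) = 1/(-5153 + (25 - ½*122)) = 1/(-5153 + (25 - 61)) = 1/(-5153 - 36) = 1/(-5189) = -1/5189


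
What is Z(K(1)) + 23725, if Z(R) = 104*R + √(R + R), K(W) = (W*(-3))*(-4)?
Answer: 24973 + 2*√6 ≈ 24978.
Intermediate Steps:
K(W) = 12*W (K(W) = -3*W*(-4) = 12*W)
Z(R) = 104*R + √2*√R (Z(R) = 104*R + √(2*R) = 104*R + √2*√R)
Z(K(1)) + 23725 = (104*(12*1) + √2*√(12*1)) + 23725 = (104*12 + √2*√12) + 23725 = (1248 + √2*(2*√3)) + 23725 = (1248 + 2*√6) + 23725 = 24973 + 2*√6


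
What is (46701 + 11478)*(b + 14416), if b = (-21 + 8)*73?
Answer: 783496593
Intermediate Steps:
b = -949 (b = -13*73 = -949)
(46701 + 11478)*(b + 14416) = (46701 + 11478)*(-949 + 14416) = 58179*13467 = 783496593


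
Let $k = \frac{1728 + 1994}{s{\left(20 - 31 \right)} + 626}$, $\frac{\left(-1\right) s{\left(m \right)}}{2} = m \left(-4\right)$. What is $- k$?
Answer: $- \frac{1861}{269} \approx -6.9182$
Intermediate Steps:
$s{\left(m \right)} = 8 m$ ($s{\left(m \right)} = - 2 m \left(-4\right) = - 2 \left(- 4 m\right) = 8 m$)
$k = \frac{1861}{269}$ ($k = \frac{1728 + 1994}{8 \left(20 - 31\right) + 626} = \frac{3722}{8 \left(-11\right) + 626} = \frac{3722}{-88 + 626} = \frac{3722}{538} = 3722 \cdot \frac{1}{538} = \frac{1861}{269} \approx 6.9182$)
$- k = \left(-1\right) \frac{1861}{269} = - \frac{1861}{269}$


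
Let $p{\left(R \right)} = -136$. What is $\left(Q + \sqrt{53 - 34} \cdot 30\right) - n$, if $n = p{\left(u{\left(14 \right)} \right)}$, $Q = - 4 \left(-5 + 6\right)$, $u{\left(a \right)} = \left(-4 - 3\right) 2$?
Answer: $132 + 30 \sqrt{19} \approx 262.77$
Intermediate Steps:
$u{\left(a \right)} = -14$ ($u{\left(a \right)} = \left(-7\right) 2 = -14$)
$Q = -4$ ($Q = \left(-4\right) 1 = -4$)
$n = -136$
$\left(Q + \sqrt{53 - 34} \cdot 30\right) - n = \left(-4 + \sqrt{53 - 34} \cdot 30\right) - -136 = \left(-4 + \sqrt{19} \cdot 30\right) + 136 = \left(-4 + 30 \sqrt{19}\right) + 136 = 132 + 30 \sqrt{19}$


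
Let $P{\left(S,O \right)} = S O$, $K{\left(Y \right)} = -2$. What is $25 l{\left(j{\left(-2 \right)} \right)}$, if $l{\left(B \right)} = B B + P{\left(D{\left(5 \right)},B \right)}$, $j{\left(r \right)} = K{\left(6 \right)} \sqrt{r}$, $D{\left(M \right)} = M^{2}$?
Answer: $-200 - 1250 i \sqrt{2} \approx -200.0 - 1767.8 i$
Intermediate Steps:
$P{\left(S,O \right)} = O S$
$j{\left(r \right)} = - 2 \sqrt{r}$
$l{\left(B \right)} = B^{2} + 25 B$ ($l{\left(B \right)} = B B + B 5^{2} = B^{2} + B 25 = B^{2} + 25 B$)
$25 l{\left(j{\left(-2 \right)} \right)} = 25 - 2 \sqrt{-2} \left(25 - 2 \sqrt{-2}\right) = 25 - 2 i \sqrt{2} \left(25 - 2 i \sqrt{2}\right) = 25 \left(- 2 i \sqrt{2} \left(25 - 2 i \sqrt{2}\right)\right) = - 50 i \sqrt{2} \left(25 - 2 i \sqrt{2}\right)$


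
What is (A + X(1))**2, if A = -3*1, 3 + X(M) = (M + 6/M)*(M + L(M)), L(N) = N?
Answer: 64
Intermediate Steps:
X(M) = -3 + 2*M*(M + 6/M) (X(M) = -3 + (M + 6/M)*(M + M) = -3 + (M + 6/M)*(2*M) = -3 + 2*M*(M + 6/M))
A = -3
(A + X(1))**2 = (-3 + (9 + 2*1**2))**2 = (-3 + (9 + 2*1))**2 = (-3 + (9 + 2))**2 = (-3 + 11)**2 = 8**2 = 64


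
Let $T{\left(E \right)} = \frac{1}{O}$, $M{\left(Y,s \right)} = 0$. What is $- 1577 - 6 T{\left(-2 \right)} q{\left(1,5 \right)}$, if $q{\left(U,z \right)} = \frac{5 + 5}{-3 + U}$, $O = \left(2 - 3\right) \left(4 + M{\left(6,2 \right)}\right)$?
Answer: $\frac{23655}{2} \approx 11828.0$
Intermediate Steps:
$O = -4$ ($O = \left(2 - 3\right) \left(4 + 0\right) = \left(-1\right) 4 = -4$)
$q{\left(U,z \right)} = \frac{10}{-3 + U}$
$T{\left(E \right)} = - \frac{1}{4}$ ($T{\left(E \right)} = \frac{1}{-4} = - \frac{1}{4}$)
$- 1577 - 6 T{\left(-2 \right)} q{\left(1,5 \right)} = - 1577 \left(-6\right) \left(- \frac{1}{4}\right) \frac{10}{-3 + 1} = - 1577 \frac{3 \frac{10}{-2}}{2} = - 1577 \frac{3 \cdot 10 \left(- \frac{1}{2}\right)}{2} = - 1577 \cdot \frac{3}{2} \left(-5\right) = \left(-1577\right) \left(- \frac{15}{2}\right) = \frac{23655}{2}$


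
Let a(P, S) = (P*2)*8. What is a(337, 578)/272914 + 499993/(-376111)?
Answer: -67213549545/51322978727 ≈ -1.3096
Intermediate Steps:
a(P, S) = 16*P (a(P, S) = (2*P)*8 = 16*P)
a(337, 578)/272914 + 499993/(-376111) = (16*337)/272914 + 499993/(-376111) = 5392*(1/272914) + 499993*(-1/376111) = 2696/136457 - 499993/376111 = -67213549545/51322978727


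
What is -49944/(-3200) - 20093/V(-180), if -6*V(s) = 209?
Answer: 49527987/83600 ≈ 592.44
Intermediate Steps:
V(s) = -209/6 (V(s) = -1/6*209 = -209/6)
-49944/(-3200) - 20093/V(-180) = -49944/(-3200) - 20093/(-209/6) = -49944*(-1/3200) - 20093*(-6/209) = 6243/400 + 120558/209 = 49527987/83600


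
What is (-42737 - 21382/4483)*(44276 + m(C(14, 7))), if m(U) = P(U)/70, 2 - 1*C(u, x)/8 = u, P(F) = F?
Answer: -296923251945036/156905 ≈ -1.8924e+9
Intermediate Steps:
C(u, x) = 16 - 8*u
m(U) = U/70
(-42737 - 21382/4483)*(44276 + m(C(14, 7))) = (-42737 - 21382/4483)*(44276 + (16 - 8*14)/70) = (-42737 - 21382*1/4483)*(44276 + (16 - 112)/70) = (-42737 - 21382/4483)*(44276 + (1/70)*(-96)) = -191611353*(44276 - 48/35)/4483 = -191611353/4483*1549612/35 = -296923251945036/156905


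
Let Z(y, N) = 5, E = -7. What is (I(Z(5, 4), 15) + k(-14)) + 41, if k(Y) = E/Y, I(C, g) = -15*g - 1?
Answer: -369/2 ≈ -184.50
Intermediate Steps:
I(C, g) = -1 - 15*g
k(Y) = -7/Y
(I(Z(5, 4), 15) + k(-14)) + 41 = ((-1 - 15*15) - 7/(-14)) + 41 = ((-1 - 225) - 7*(-1/14)) + 41 = (-226 + ½) + 41 = -451/2 + 41 = -369/2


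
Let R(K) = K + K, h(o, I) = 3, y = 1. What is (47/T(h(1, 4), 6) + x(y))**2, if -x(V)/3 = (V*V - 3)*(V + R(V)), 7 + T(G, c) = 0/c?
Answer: 6241/49 ≈ 127.37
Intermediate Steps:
R(K) = 2*K
T(G, c) = -7 (T(G, c) = -7 + 0/c = -7 + 0 = -7)
x(V) = -9*V*(-3 + V**2) (x(V) = -3*(V*V - 3)*(V + 2*V) = -3*(V**2 - 3)*3*V = -3*(-3 + V**2)*3*V = -9*V*(-3 + V**2))
(47/T(h(1, 4), 6) + x(y))**2 = (47/(-7) + 9*1*(3 - 1*1**2))**2 = (47*(-1/7) + 9*1*(3 - 1*1))**2 = (-47/7 + 9*1*(3 - 1))**2 = (-47/7 + 9*1*2)**2 = (-47/7 + 18)**2 = (79/7)**2 = 6241/49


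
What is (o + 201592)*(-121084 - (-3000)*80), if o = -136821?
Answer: 7702308236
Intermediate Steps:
(o + 201592)*(-121084 - (-3000)*80) = (-136821 + 201592)*(-121084 - (-3000)*80) = 64771*(-121084 - 3000*(-80)) = 64771*(-121084 + 240000) = 64771*118916 = 7702308236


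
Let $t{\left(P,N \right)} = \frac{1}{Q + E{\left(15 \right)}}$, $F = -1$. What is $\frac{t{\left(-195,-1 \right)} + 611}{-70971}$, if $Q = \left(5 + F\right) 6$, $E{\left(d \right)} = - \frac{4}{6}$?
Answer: $- \frac{42773}{4967970} \approx -0.0086098$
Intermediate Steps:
$E{\left(d \right)} = - \frac{2}{3}$ ($E{\left(d \right)} = \left(-4\right) \frac{1}{6} = - \frac{2}{3}$)
$Q = 24$ ($Q = \left(5 - 1\right) 6 = 4 \cdot 6 = 24$)
$t{\left(P,N \right)} = \frac{3}{70}$ ($t{\left(P,N \right)} = \frac{1}{24 - \frac{2}{3}} = \frac{1}{\frac{70}{3}} = \frac{3}{70}$)
$\frac{t{\left(-195,-1 \right)} + 611}{-70971} = \frac{\frac{3}{70} + 611}{-70971} = \frac{42773}{70} \left(- \frac{1}{70971}\right) = - \frac{42773}{4967970}$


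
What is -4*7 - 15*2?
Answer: -58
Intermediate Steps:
-4*7 - 15*2 = -28 - 30 = -58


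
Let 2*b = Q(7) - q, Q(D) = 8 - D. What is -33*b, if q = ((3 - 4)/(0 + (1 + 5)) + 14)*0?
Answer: -33/2 ≈ -16.500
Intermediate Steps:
q = 0 (q = (-1/(0 + 6) + 14)*0 = (-1/6 + 14)*0 = (-1*⅙ + 14)*0 = (-⅙ + 14)*0 = (83/6)*0 = 0)
b = ½ (b = ((8 - 1*7) - 1*0)/2 = ((8 - 7) + 0)/2 = (1 + 0)/2 = (½)*1 = ½ ≈ 0.50000)
-33*b = -33*½ = -33/2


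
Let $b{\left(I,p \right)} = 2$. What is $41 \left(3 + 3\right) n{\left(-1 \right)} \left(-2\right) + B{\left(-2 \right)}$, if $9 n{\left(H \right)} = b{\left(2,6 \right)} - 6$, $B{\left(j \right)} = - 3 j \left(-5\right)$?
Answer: $\frac{566}{3} \approx 188.67$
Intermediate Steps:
$B{\left(j \right)} = 15 j$
$n{\left(H \right)} = - \frac{4}{9}$ ($n{\left(H \right)} = \frac{2 - 6}{9} = \frac{1}{9} \left(-4\right) = - \frac{4}{9}$)
$41 \left(3 + 3\right) n{\left(-1 \right)} \left(-2\right) + B{\left(-2 \right)} = 41 \left(3 + 3\right) \left(\left(- \frac{4}{9}\right) \left(-2\right)\right) + 15 \left(-2\right) = 41 \cdot 6 \cdot \frac{8}{9} - 30 = 41 \cdot \frac{16}{3} - 30 = \frac{656}{3} - 30 = \frac{566}{3}$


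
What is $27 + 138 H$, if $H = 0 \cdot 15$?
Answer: $27$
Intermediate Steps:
$H = 0$
$27 + 138 H = 27 + 138 \cdot 0 = 27 + 0 = 27$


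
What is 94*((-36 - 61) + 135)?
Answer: 3572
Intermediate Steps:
94*((-36 - 61) + 135) = 94*(-97 + 135) = 94*38 = 3572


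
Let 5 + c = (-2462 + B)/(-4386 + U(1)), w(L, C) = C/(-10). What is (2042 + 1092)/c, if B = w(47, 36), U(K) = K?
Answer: -68712950/97297 ≈ -706.22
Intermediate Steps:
w(L, C) = -C/10 (w(L, C) = C*(-⅒) = -C/10)
B = -18/5 (B = -⅒*36 = -18/5 ≈ -3.6000)
c = -97297/21925 (c = -5 + (-2462 - 18/5)/(-4386 + 1) = -5 - 12328/5/(-4385) = -5 - 12328/5*(-1/4385) = -5 + 12328/21925 = -97297/21925 ≈ -4.4377)
(2042 + 1092)/c = (2042 + 1092)/(-97297/21925) = 3134*(-21925/97297) = -68712950/97297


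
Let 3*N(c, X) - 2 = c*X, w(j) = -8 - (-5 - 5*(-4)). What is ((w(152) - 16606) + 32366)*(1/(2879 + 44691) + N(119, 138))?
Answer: 12295155741371/142710 ≈ 8.6155e+7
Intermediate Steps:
w(j) = -23 (w(j) = -8 - (-5 + 20) = -8 - 1*15 = -8 - 15 = -23)
N(c, X) = ⅔ + X*c/3 (N(c, X) = ⅔ + (c*X)/3 = ⅔ + (X*c)/3 = ⅔ + X*c/3)
((w(152) - 16606) + 32366)*(1/(2879 + 44691) + N(119, 138)) = ((-23 - 16606) + 32366)*(1/(2879 + 44691) + (⅔ + (⅓)*138*119)) = (-16629 + 32366)*(1/47570 + (⅔ + 5474)) = 15737*(1/47570 + 16424/3) = 15737*(781289683/142710) = 12295155741371/142710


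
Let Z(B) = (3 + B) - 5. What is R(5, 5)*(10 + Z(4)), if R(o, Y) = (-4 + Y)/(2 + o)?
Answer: 12/7 ≈ 1.7143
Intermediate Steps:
Z(B) = -2 + B
R(o, Y) = (-4 + Y)/(2 + o)
R(5, 5)*(10 + Z(4)) = ((-4 + 5)/(2 + 5))*(10 + (-2 + 4)) = (1/7)*(10 + 2) = ((⅐)*1)*12 = (⅐)*12 = 12/7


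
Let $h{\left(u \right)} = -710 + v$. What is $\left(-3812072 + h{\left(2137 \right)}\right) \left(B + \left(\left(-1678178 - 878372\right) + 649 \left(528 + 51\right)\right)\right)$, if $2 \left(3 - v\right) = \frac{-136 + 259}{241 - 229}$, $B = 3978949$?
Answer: $- \frac{27424136120205}{4} \approx -6.856 \cdot 10^{12}$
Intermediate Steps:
$v = - \frac{17}{8}$ ($v = 3 - \frac{\left(-136 + 259\right) \frac{1}{241 - 229}}{2} = 3 - \frac{123 \cdot \frac{1}{12}}{2} = 3 - \frac{41}{8} = - \frac{17}{8} \approx -2.125$)
$h{\left(u \right)} = - \frac{5697}{8}$ ($h{\left(u \right)} = -710 - \frac{17}{8} = - \frac{5697}{8}$)
$\left(-3812072 + h{\left(2137 \right)}\right) \left(B + \left(\left(-1678178 - 878372\right) + 649 \left(528 + 51\right)\right)\right) = \left(-3812072 - \frac{5697}{8}\right) \left(3978949 + \left(\left(-1678178 - 878372\right) + 649 \left(528 + 51\right)\right)\right) = - \frac{30502273 \left(3978949 + \left(-2556550 + 649 \cdot 579\right)\right)}{8} = - \frac{30502273 \left(3978949 + \left(-2556550 + 375771\right)\right)}{8} = - \frac{30502273 \left(3978949 - 2180779\right)}{8} = \left(- \frac{30502273}{8}\right) 1798170 = - \frac{27424136120205}{4}$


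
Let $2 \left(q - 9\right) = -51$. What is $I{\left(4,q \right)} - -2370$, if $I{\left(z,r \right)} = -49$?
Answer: $2321$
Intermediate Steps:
$q = - \frac{33}{2}$ ($q = 9 + \frac{1}{2} \left(-51\right) = 9 - \frac{51}{2} = - \frac{33}{2} \approx -16.5$)
$I{\left(4,q \right)} - -2370 = -49 - -2370 = -49 + 2370 = 2321$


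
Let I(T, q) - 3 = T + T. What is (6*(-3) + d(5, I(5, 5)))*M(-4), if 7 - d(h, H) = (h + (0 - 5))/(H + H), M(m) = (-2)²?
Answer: -44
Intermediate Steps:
M(m) = 4
I(T, q) = 3 + 2*T (I(T, q) = 3 + (T + T) = 3 + 2*T)
d(h, H) = 7 - (-5 + h)/(2*H) (d(h, H) = 7 - (h + (0 - 5))/(H + H) = 7 - (h - 5)/(2*H) = 7 - (-5 + h)*1/(2*H) = 7 - (-5 + h)/(2*H))
(6*(-3) + d(5, I(5, 5)))*M(-4) = (6*(-3) + (5 - 1*5 + 14*(3 + 2*5))/(2*(3 + 2*5)))*4 = (-18 + (5 - 5 + 14*(3 + 10))/(2*(3 + 10)))*4 = (-18 + (½)*(5 - 5 + 14*13)/13)*4 = (-18 + (½)*(1/13)*(5 - 5 + 182))*4 = (-18 + (½)*(1/13)*182)*4 = (-18 + 7)*4 = -11*4 = -44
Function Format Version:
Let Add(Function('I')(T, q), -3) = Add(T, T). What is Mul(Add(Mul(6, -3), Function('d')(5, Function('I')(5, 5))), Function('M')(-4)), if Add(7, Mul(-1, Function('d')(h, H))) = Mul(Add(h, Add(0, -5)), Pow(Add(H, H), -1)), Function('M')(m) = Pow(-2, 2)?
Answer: -44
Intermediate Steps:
Function('M')(m) = 4
Function('I')(T, q) = Add(3, Mul(2, T)) (Function('I')(T, q) = Add(3, Add(T, T)) = Add(3, Mul(2, T)))
Function('d')(h, H) = Add(7, Mul(Rational(-1, 2), Pow(H, -1), Add(-5, h))) (Function('d')(h, H) = Add(7, Mul(-1, Mul(Add(h, Add(0, -5)), Pow(Add(H, H), -1)))) = Add(7, Mul(-1, Mul(Add(h, -5), Pow(Mul(2, H), -1)))) = Add(7, Mul(-1, Mul(Add(-5, h), Mul(Rational(1, 2), Pow(H, -1))))) = Add(7, Mul(-1, Mul(Rational(1, 2), Pow(H, -1), Add(-5, h)))) = Add(7, Mul(Rational(-1, 2), Pow(H, -1), Add(-5, h))))
Mul(Add(Mul(6, -3), Function('d')(5, Function('I')(5, 5))), Function('M')(-4)) = Mul(Add(Mul(6, -3), Mul(Rational(1, 2), Pow(Add(3, Mul(2, 5)), -1), Add(5, Mul(-1, 5), Mul(14, Add(3, Mul(2, 5)))))), 4) = Mul(Add(-18, Mul(Rational(1, 2), Pow(Add(3, 10), -1), Add(5, -5, Mul(14, Add(3, 10))))), 4) = Mul(Add(-18, Mul(Rational(1, 2), Pow(13, -1), Add(5, -5, Mul(14, 13)))), 4) = Mul(Add(-18, Mul(Rational(1, 2), Rational(1, 13), Add(5, -5, 182))), 4) = Mul(Add(-18, Mul(Rational(1, 2), Rational(1, 13), 182)), 4) = Mul(Add(-18, 7), 4) = Mul(-11, 4) = -44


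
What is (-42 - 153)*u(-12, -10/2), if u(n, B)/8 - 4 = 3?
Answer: -10920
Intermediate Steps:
u(n, B) = 56 (u(n, B) = 32 + 8*3 = 32 + 24 = 56)
(-42 - 153)*u(-12, -10/2) = (-42 - 153)*56 = -195*56 = -10920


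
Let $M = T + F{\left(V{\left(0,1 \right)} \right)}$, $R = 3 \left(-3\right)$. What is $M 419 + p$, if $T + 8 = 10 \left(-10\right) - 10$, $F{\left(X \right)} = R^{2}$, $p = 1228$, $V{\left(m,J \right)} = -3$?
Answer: $-14275$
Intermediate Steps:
$R = -9$
$F{\left(X \right)} = 81$ ($F{\left(X \right)} = \left(-9\right)^{2} = 81$)
$T = -118$ ($T = -8 + \left(10 \left(-10\right) - 10\right) = -8 - 110 = -118$)
$M = -37$ ($M = -118 + 81 = -37$)
$M 419 + p = \left(-37\right) 419 + 1228 = -15503 + 1228 = -14275$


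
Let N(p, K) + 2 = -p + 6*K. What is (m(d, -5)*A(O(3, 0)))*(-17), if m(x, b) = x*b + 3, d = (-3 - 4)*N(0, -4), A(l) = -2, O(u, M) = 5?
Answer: -30838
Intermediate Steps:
N(p, K) = -2 - p + 6*K (N(p, K) = -2 + (-p + 6*K) = -2 - p + 6*K)
d = 182 (d = (-3 - 4)*(-2 - 1*0 + 6*(-4)) = -7*(-2 + 0 - 24) = -7*(-26) = 182)
m(x, b) = 3 + b*x (m(x, b) = b*x + 3 = 3 + b*x)
(m(d, -5)*A(O(3, 0)))*(-17) = ((3 - 5*182)*(-2))*(-17) = ((3 - 910)*(-2))*(-17) = -907*(-2)*(-17) = 1814*(-17) = -30838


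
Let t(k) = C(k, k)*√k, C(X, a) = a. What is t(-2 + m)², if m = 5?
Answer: 27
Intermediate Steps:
t(k) = k^(3/2) (t(k) = k*√k = k^(3/2))
t(-2 + m)² = ((-2 + 5)^(3/2))² = (3^(3/2))² = (3*√3)² = 27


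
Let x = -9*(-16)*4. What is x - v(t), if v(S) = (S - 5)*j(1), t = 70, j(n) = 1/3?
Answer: 1663/3 ≈ 554.33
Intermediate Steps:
j(n) = ⅓
v(S) = -5/3 + S/3 (v(S) = (S - 5)*(⅓) = (-5 + S)*(⅓) = -5/3 + S/3)
x = 576 (x = 144*4 = 576)
x - v(t) = 576 - (-5/3 + (⅓)*70) = 576 - (-5/3 + 70/3) = 576 - 1*65/3 = 576 - 65/3 = 1663/3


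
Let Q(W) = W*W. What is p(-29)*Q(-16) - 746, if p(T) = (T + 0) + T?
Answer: -15594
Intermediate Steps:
Q(W) = W**2
p(T) = 2*T (p(T) = T + T = 2*T)
p(-29)*Q(-16) - 746 = (2*(-29))*(-16)**2 - 746 = -58*256 - 746 = -14848 - 746 = -15594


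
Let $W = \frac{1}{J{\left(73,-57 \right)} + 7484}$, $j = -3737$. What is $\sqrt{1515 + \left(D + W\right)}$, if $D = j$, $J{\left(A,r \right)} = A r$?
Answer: $\frac{i \sqrt{24536051715}}{3323} \approx 47.138 i$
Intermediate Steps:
$D = -3737$
$W = \frac{1}{3323}$ ($W = \frac{1}{73 \left(-57\right) + 7484} = \frac{1}{-4161 + 7484} = \frac{1}{3323} \approx 0.00030093$)
$\sqrt{1515 + \left(D + W\right)} = \sqrt{1515 + \left(-3737 + \frac{1}{3323}\right)} = \sqrt{1515 - \frac{12418050}{3323}} = \sqrt{- \frac{7383705}{3323}} = \frac{i \sqrt{24536051715}}{3323}$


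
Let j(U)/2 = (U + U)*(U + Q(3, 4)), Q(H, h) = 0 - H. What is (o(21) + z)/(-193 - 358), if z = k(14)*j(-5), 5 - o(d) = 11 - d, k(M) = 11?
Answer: -1775/551 ≈ -3.2214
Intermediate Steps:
Q(H, h) = -H
o(d) = -6 + d (o(d) = 5 - (11 - d) = 5 + (-11 + d) = -6 + d)
j(U) = 4*U*(-3 + U) (j(U) = 2*((U + U)*(U - 1*3)) = 2*((2*U)*(U - 3)) = 2*((2*U)*(-3 + U)) = 2*(2*U*(-3 + U)) = 4*U*(-3 + U))
z = 1760 (z = 11*(4*(-5)*(-3 - 5)) = 11*(4*(-5)*(-8)) = 11*160 = 1760)
(o(21) + z)/(-193 - 358) = ((-6 + 21) + 1760)/(-193 - 358) = (15 + 1760)/(-551) = 1775*(-1/551) = -1775/551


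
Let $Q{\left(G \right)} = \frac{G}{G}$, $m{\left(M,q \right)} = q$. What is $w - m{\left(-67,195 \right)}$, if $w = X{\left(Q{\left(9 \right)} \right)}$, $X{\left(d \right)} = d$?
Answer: $-194$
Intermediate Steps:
$Q{\left(G \right)} = 1$
$w = 1$
$w - m{\left(-67,195 \right)} = 1 - 195 = -194$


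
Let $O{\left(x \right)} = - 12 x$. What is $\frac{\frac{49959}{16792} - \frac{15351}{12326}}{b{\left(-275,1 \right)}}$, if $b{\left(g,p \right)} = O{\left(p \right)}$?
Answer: $- \frac{59670107}{413956384} \approx -0.14415$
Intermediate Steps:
$b{\left(g,p \right)} = - 12 p$
$\frac{\frac{49959}{16792} - \frac{15351}{12326}}{b{\left(-275,1 \right)}} = \frac{\frac{49959}{16792} - \frac{15351}{12326}}{\left(-12\right) 1} = \frac{49959 \cdot \frac{1}{16792} - \frac{15351}{12326}}{-12} = \left(\frac{49959}{16792} - \frac{15351}{12326}\right) \left(- \frac{1}{12}\right) = \frac{179010321}{103489096} \left(- \frac{1}{12}\right) = - \frac{59670107}{413956384}$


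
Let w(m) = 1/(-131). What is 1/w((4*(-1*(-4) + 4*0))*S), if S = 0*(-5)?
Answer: -131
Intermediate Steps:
S = 0
w(m) = -1/131
1/w((4*(-1*(-4) + 4*0))*S) = 1/(-1/131) = -131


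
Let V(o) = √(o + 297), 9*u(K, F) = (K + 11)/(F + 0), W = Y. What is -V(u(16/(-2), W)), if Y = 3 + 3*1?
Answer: -√10694/6 ≈ -17.235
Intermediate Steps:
Y = 6 (Y = 3 + 3 = 6)
W = 6
u(K, F) = (11 + K)/(9*F) (u(K, F) = ((K + 11)/(F + 0))/9 = ((11 + K)/F)/9 = (11 + K)/(9*F))
V(o) = √(297 + o)
-V(u(16/(-2), W)) = -√(297 + (⅑)*(11 + 16/(-2))/6) = -√(297 + (⅑)*(⅙)*(11 + 16*(-½))) = -√(297 + (⅑)*(⅙)*(11 - 8)) = -√(297 + (⅑)*(⅙)*3) = -√(297 + 1/18) = -√(5347/18) = -√10694/6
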